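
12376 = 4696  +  7680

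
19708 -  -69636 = 89344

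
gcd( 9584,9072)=16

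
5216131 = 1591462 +3624669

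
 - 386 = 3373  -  3759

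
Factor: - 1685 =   -  5^1 * 337^1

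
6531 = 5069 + 1462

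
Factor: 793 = 13^1*61^1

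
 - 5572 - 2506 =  - 8078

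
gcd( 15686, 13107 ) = 1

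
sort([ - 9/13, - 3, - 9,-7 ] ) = [- 9, - 7,-3, - 9/13] 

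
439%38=21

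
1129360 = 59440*19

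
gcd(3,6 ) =3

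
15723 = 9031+6692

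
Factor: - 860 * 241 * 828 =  - 171611280 = - 2^4 * 3^2 * 5^1*23^1*43^1*241^1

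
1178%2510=1178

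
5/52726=5/52726 = 0.00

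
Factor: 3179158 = 2^1 *977^1*1627^1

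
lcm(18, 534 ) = 1602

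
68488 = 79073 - 10585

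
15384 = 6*2564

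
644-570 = 74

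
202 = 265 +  - 63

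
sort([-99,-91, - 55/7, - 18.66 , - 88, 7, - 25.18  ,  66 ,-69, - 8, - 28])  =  [ - 99,-91,-88 , - 69, - 28,  -  25.18 ,  -  18.66,-8,-55/7 , 7,66]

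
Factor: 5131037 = 47^1*109171^1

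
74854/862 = 37427/431  =  86.84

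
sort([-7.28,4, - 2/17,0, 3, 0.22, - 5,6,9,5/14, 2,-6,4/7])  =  [ - 7.28,  -  6,-5, - 2/17,0, 0.22,5/14,4/7,  2,  3, 4 , 6,  9] 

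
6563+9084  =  15647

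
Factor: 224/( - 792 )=-28/99  =  -2^2 * 3^( - 2)*7^1*11^(  -  1 )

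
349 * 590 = 205910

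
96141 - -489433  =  585574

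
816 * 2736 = 2232576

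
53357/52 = 53357/52 = 1026.10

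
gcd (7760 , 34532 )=388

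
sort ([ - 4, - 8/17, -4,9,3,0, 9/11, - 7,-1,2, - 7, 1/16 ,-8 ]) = [-8,-7, - 7, - 4,-4,  -  1, - 8/17, 0, 1/16,9/11,2,3,9]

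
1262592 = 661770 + 600822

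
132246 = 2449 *54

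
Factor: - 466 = -2^1*233^1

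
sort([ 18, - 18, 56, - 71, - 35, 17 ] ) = [ - 71,-35, -18,17,18,56] 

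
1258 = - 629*( - 2 )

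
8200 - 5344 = 2856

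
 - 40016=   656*( - 61) 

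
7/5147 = 7/5147=0.00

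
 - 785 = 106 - 891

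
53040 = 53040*1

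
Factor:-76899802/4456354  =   - 5492843/318311 = - 7^( - 1 )  *19^1*37^(  -  1) * 47^1  *1229^(- 1 )* 6151^1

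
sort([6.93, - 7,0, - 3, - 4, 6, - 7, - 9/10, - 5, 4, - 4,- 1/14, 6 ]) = [ - 7, - 7, - 5, - 4,- 4,  -  3, - 9/10, - 1/14, 0,4, 6, 6 , 6.93] 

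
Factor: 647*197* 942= 120066378  =  2^1 * 3^1*157^1 * 197^1*647^1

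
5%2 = 1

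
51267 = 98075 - 46808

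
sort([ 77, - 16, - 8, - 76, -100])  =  [ - 100, - 76 ,-16, - 8,77]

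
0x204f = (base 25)d5l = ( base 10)8271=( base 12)4953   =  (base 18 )1799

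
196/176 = 1 + 5/44 = 1.11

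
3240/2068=810/517  =  1.57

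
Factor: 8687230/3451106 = 5^1*31^ ( - 1 ) * 37^1*53^1*443^1*55663^(-1 )= 4343615/1725553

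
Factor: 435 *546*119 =28263690 = 2^1*3^2 * 5^1 * 7^2 * 13^1*17^1* 29^1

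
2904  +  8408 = 11312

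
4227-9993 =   -  5766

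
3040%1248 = 544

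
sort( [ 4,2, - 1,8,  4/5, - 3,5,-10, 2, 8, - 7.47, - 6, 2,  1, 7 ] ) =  [ - 10, - 7.47, - 6 , - 3, - 1,4/5,1, 2,2,2, 4 , 5,7, 8 , 8] 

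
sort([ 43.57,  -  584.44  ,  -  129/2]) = [ - 584.44, - 129/2, 43.57 ] 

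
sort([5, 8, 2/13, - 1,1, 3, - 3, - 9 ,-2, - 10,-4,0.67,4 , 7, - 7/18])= [ - 10, - 9,-4, - 3,  -  2, - 1, - 7/18,2/13,0.67, 1, 3, 4, 5,7,8] 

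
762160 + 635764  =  1397924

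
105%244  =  105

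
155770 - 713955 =  -  558185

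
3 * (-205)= - 615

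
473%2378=473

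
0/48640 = 0= 0.00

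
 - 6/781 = -6/781=- 0.01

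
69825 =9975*7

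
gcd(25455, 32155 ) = 5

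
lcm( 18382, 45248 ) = 588224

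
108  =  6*18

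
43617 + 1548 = 45165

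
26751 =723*37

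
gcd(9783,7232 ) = 1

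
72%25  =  22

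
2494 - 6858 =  - 4364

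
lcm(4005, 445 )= 4005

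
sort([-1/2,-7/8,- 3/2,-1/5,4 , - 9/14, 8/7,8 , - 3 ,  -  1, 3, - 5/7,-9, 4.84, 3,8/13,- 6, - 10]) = [-10,-9,-6,-3,  -  3/2,-1,- 7/8, -5/7 , - 9/14 , - 1/2,- 1/5,8/13,8/7 , 3, 3 , 4,  4.84, 8 ]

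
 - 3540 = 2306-5846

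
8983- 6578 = 2405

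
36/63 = 4/7 = 0.57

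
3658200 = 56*65325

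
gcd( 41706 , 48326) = 662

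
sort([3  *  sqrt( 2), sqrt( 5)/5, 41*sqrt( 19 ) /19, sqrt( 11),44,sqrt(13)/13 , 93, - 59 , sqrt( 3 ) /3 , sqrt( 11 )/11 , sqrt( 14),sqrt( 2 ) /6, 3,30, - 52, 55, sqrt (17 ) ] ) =[- 59,-52 , sqrt( 2)/6 , sqrt(13 )/13, sqrt( 11 ) /11, sqrt(5)/5, sqrt( 3 ) /3, 3,  sqrt(11 ),sqrt( 14 ), sqrt( 17) , 3*sqrt(2),41*sqrt (19)/19,30, 44 , 55,  93]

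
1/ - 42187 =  - 1/42187=- 0.00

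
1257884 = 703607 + 554277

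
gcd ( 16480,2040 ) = 40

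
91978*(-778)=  - 71558884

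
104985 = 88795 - -16190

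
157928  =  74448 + 83480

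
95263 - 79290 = 15973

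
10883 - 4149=6734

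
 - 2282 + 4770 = 2488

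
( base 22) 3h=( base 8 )123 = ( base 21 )3K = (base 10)83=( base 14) 5D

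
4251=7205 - 2954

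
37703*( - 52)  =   - 1960556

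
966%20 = 6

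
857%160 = 57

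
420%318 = 102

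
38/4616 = 19/2308 = 0.01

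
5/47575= 1/9515 = 0.00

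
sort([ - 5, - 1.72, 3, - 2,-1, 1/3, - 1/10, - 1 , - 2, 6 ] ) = [ - 5, - 2,- 2, - 1.72, - 1,-1,-1/10,1/3,3, 6 ]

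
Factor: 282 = 2^1*3^1*47^1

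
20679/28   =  738 + 15/28 = 738.54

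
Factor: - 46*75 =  - 3450 = -2^1*3^1*5^2* 23^1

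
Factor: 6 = 2^1*3^1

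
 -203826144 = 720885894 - 924712038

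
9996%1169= 644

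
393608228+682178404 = 1075786632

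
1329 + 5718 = 7047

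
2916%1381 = 154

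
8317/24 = 8317/24 = 346.54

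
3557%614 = 487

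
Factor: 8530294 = 2^1*17^1* 89^1*2819^1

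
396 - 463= - 67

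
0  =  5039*0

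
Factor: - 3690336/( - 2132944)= 2^1* 3^1 * 11^( - 1 )*13^1*2957^1*12119^( - 1 ) = 230646/133309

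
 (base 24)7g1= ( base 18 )DB7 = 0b1000101000001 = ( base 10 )4417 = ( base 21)a07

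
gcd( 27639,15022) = 37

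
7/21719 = 7/21719 = 0.00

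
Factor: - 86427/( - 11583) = 97/13  =  13^( - 1 )* 97^1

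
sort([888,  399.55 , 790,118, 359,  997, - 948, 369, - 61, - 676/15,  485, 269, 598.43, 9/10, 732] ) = [ - 948, - 61, - 676/15, 9/10,118, 269,359, 369, 399.55,485, 598.43, 732,790, 888, 997]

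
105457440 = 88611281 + 16846159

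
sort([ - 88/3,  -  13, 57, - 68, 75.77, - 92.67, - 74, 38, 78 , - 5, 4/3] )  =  [ - 92.67, - 74, - 68, - 88/3, - 13, - 5,4/3, 38,  57, 75.77, 78] 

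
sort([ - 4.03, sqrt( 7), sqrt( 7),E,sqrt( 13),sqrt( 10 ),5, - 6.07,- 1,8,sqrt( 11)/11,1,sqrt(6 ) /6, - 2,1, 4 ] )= [ -6.07,-4.03, - 2,  -  1,sqrt( 11) /11,sqrt (6 )/6,1,1 , sqrt( 7 ),sqrt(7),E, sqrt( 10),sqrt(13 ),4  ,  5, 8] 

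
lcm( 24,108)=216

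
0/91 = 0 = 0.00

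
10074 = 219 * 46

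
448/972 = 112/243 = 0.46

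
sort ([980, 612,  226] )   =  [226,612 , 980 ]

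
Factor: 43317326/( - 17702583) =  - 2^1*3^(-1) * 13^1*17^1 * 23^1*53^( - 1)*4261^1*111337^( - 1)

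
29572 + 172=29744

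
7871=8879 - 1008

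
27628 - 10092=17536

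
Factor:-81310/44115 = -2^1 * 3^( - 1)*17^(-1 )*47^1 =- 94/51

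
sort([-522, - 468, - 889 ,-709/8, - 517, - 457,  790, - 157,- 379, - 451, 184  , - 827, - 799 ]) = [ - 889,-827, - 799 , - 522, - 517, - 468, - 457, - 451,- 379, - 157, - 709/8,184,790]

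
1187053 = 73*16261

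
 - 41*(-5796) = 237636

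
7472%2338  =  458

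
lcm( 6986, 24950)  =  174650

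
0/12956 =0 = 0.00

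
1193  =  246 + 947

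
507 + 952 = 1459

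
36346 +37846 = 74192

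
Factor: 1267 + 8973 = 2^11*5^1 = 10240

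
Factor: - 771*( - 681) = 3^2* 227^1*257^1 = 525051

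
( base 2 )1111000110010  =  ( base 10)7730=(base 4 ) 1320302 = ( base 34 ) 6NC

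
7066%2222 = 400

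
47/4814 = 47/4814 = 0.01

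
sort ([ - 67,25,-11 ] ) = [ - 67, - 11,25]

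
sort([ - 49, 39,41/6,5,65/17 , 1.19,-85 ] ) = [ - 85,-49,1.19, 65/17 , 5,41/6, 39]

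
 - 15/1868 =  - 15/1868 = -  0.01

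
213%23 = 6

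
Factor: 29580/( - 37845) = -68/87 = - 2^2 * 3^( - 1)*17^1 * 29^ ( - 1 )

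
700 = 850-150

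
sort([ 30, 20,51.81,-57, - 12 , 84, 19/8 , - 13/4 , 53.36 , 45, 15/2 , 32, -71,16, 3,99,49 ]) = [ - 71 , - 57, - 12, - 13/4,  19/8,  3,15/2, 16,20,30  ,  32,45, 49,  51.81,  53.36,84,99]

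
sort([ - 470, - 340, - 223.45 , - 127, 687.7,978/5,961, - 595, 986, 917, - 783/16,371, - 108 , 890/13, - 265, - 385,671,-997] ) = [ - 997, - 595, - 470, - 385, - 340, - 265, - 223.45, - 127, - 108, - 783/16, 890/13  ,  978/5,371,671 , 687.7,917, 961,986] 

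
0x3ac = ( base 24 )1f4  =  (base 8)1654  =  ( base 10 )940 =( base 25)1CF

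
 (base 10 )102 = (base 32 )36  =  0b1100110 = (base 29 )3F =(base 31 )39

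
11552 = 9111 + 2441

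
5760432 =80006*72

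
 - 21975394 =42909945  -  64885339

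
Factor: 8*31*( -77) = - 19096 = -2^3 * 7^1*11^1*31^1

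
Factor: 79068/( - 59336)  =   - 2^ ( - 1 )*3^1*  11^1*599^1*7417^( - 1 )= - 19767/14834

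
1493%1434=59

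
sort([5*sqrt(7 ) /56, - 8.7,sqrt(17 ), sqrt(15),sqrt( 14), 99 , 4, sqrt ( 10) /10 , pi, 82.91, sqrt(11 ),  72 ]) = [ -8.7,5*sqrt ( 7)/56, sqrt(10 ) /10, pi, sqrt( 11), sqrt( 14 ), sqrt( 15 ), 4, sqrt(17), 72, 82.91, 99]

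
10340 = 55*188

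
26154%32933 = 26154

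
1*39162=39162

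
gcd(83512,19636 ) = 4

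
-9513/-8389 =9513/8389 = 1.13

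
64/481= 64/481=0.13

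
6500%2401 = 1698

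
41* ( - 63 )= - 2583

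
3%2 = 1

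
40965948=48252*849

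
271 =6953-6682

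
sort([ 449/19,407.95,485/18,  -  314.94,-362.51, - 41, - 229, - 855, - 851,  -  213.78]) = [ - 855, - 851 , - 362.51,-314.94, - 229,-213.78, - 41, 449/19, 485/18,407.95]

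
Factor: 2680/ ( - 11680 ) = - 2^ (-2 )*67^1*73^ ( - 1 ) = -67/292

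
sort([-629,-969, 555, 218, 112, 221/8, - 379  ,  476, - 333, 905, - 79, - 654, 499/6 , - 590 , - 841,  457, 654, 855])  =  [ - 969,-841, - 654, - 629, - 590,  -  379, - 333, - 79,221/8, 499/6, 112, 218,457, 476, 555, 654 , 855, 905]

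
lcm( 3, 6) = 6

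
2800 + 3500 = 6300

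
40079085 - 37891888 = 2187197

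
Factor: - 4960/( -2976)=3^(-1) * 5^1=5/3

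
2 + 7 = 9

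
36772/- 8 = - 4597+1/2 = -  4596.50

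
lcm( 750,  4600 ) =69000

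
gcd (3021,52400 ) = 1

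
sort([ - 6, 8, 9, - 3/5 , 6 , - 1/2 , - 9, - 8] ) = [ - 9,-8, - 6,  -  3/5, - 1/2,6, 8, 9 ]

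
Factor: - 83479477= - 227^1*367751^1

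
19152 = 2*9576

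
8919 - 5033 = 3886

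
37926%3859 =3195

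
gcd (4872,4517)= 1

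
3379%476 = 47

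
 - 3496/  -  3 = 1165+1/3=1165.33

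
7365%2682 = 2001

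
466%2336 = 466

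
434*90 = 39060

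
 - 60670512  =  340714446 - 401384958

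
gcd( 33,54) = 3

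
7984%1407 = 949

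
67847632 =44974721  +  22872911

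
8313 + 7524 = 15837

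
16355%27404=16355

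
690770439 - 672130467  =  18639972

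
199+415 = 614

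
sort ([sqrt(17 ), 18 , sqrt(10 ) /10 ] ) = [sqrt ( 10 ) /10, sqrt(17 ),18 ] 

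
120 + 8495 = 8615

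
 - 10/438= - 5/219 = - 0.02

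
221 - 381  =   - 160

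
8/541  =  8/541 = 0.01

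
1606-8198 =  - 6592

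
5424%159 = 18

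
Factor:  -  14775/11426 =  - 2^(-1 )*3^1*5^2*29^( - 1 ) = - 75/58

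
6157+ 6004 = 12161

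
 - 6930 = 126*(-55)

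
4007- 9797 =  - 5790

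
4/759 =4/759 = 0.01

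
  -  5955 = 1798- 7753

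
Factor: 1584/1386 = 8/7 = 2^3*7^( - 1 ) 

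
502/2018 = 251/1009=0.25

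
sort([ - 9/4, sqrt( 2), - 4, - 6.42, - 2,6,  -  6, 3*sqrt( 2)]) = [ - 6.42,-6,-4, - 9/4, - 2, sqrt( 2 ),3*sqrt( 2 ), 6]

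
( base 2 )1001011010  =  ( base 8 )1132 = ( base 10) 602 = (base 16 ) 25a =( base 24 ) 112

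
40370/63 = 40370/63 = 640.79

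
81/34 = 81/34 = 2.38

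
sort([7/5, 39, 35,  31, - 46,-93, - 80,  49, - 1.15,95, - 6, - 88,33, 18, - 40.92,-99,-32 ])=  [ - 99, -93, - 88, - 80, - 46, - 40.92 , - 32,-6, - 1.15, 7/5, 18,31, 33, 35 , 39,49,95] 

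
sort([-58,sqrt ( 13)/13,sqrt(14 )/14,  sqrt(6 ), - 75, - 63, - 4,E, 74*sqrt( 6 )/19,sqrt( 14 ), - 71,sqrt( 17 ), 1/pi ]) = [ - 75, - 71, - 63, - 58, - 4,sqrt( 14 ) /14, sqrt( 13 )/13,  1/pi, sqrt(6 ),E,sqrt( 14 ),sqrt( 17),74*sqrt (6)/19]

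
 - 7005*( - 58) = 406290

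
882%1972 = 882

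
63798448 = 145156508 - 81358060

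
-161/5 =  - 33+4/5= - 32.20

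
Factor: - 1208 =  - 2^3*151^1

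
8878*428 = 3799784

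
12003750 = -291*( - 41250 )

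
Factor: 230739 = 3^1*76913^1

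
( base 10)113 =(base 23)4l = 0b1110001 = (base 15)78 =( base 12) 95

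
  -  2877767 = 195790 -3073557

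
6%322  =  6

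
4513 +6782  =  11295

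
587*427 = 250649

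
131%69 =62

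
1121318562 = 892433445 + 228885117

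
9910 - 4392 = 5518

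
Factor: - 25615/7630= - 2^( - 1)*7^( - 1)*47^1 = - 47/14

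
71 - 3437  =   - 3366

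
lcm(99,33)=99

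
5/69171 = 5/69171 = 0.00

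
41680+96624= 138304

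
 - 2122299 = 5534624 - 7656923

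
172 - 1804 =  - 1632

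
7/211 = 7/211 = 0.03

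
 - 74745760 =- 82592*905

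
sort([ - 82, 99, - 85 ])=[  -  85, - 82, 99 ] 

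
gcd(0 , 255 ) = 255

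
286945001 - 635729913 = - 348784912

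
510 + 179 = 689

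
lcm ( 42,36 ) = 252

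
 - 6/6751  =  -6/6751 = -  0.00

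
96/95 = 1 + 1/95 = 1.01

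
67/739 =67/739 = 0.09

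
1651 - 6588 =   -  4937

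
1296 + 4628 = 5924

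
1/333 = 1/333=0.00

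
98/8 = 12 + 1/4 = 12.25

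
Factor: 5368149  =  3^2 * 596461^1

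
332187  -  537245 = -205058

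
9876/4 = 2469 = 2469.00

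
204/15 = 13  +  3/5 = 13.60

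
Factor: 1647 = 3^3*61^1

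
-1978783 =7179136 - 9157919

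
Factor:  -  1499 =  - 1499^1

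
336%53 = 18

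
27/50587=27/50587 = 0.00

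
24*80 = 1920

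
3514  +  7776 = 11290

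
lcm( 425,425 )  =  425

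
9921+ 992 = 10913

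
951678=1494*637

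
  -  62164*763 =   -  47431132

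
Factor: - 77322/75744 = -49/48 = - 2^( - 4 )*3^(  -  1)*7^2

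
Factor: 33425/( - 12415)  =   - 35/13 = - 5^1*7^1 * 13^ ( - 1)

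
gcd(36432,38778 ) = 138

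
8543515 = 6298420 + 2245095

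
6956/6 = 3478/3 = 1159.33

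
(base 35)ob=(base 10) 851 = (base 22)1gf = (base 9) 1145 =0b1101010011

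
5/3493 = 5/3493=0.00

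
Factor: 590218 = 2^1*43^1*6863^1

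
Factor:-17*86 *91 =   -  2^1*7^1*13^1 * 17^1*43^1 = - 133042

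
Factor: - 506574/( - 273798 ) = 531/287=3^2*7^ (-1 )*41^( - 1)  *  59^1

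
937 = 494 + 443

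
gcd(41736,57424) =296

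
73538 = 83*886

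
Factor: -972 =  - 2^2*3^5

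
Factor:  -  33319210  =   -2^1*5^1*3331921^1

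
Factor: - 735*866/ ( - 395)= 2^1 * 3^1*7^2* 79^(-1 )*433^1 = 127302/79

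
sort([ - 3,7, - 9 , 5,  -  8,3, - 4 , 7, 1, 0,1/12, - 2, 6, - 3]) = [ -9, - 8, - 4, - 3,  -  3, - 2, 0, 1/12 , 1, 3, 5, 6 , 7,7 ] 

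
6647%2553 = 1541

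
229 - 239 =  - 10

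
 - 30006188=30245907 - 60252095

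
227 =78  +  149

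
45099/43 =1048  +  35/43= 1048.81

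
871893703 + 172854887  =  1044748590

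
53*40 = 2120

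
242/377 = 242/377 = 0.64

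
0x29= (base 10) 41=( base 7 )56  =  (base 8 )51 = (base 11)38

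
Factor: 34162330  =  2^1*5^1 * 199^1*17167^1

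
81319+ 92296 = 173615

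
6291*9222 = 58015602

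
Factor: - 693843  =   - 3^1*41^1*5641^1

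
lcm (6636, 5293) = 444612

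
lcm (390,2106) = 10530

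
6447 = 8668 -2221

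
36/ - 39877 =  - 1+ 39841/39877=   -0.00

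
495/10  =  99/2= 49.50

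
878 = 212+666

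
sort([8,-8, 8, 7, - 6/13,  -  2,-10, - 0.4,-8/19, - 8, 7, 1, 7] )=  [ -10,-8, - 8,-2 , - 6/13, - 8/19, - 0.4, 1, 7, 7, 7, 8 , 8]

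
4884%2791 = 2093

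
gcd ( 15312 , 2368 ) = 16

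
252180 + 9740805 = 9992985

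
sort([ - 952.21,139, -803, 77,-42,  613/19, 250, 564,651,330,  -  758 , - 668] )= [ - 952.21, - 803, - 758, - 668, - 42,613/19,77,139, 250, 330, 564  ,  651] 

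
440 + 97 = 537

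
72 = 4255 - 4183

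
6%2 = 0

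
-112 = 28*( - 4)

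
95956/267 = 359 + 103/267= 359.39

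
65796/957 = 68 + 240/319 = 68.75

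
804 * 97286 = 78217944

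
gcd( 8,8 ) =8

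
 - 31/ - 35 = 31/35 = 0.89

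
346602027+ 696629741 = 1043231768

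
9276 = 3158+6118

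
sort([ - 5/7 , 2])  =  [ -5/7,2 ]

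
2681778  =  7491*358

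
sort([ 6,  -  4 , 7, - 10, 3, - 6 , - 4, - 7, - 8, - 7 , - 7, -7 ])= [ - 10, - 8, - 7,-7,-7, - 7,-6, - 4, - 4,  3 , 6, 7] 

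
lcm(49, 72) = 3528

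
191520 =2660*72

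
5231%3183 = 2048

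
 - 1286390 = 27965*( - 46 )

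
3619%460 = 399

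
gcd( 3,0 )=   3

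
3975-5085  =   - 1110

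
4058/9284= 2029/4642 = 0.44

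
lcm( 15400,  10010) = 200200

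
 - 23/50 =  - 23/50 = - 0.46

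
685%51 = 22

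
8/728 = 1/91 = 0.01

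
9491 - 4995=4496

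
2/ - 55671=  - 1 + 55669/55671 = - 0.00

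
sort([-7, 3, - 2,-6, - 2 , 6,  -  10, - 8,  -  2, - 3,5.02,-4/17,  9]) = [ - 10,- 8, - 7, - 6, - 3, - 2, - 2,  -  2,  -  4/17, 3, 5.02 , 6,9 ]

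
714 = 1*714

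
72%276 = 72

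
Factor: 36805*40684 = 2^2*5^1* 7^1*17^1*433^1*1453^1 = 1497374620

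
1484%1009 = 475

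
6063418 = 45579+6017839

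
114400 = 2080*55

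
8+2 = 10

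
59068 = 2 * 29534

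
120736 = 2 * 60368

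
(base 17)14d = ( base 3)111201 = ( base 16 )172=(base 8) 562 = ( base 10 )370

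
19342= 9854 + 9488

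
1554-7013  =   - 5459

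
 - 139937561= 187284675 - 327222236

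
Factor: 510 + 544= 2^1 * 17^1*31^1=1054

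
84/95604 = 7/7967=0.00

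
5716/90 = 63+23/45=63.51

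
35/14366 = 35/14366 = 0.00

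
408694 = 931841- 523147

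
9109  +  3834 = 12943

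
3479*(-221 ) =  - 768859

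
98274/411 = 239 + 15/137=239.11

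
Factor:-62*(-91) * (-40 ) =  - 2^4*5^1*7^1* 13^1*31^1 = - 225680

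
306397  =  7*43771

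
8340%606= 462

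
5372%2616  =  140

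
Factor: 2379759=3^1 * 793253^1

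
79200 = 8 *9900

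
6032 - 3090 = 2942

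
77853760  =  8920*8728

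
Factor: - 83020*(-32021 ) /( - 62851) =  - 2^2 *5^1*7^1*11^1*41^1 * 71^1*593^1*62851^( - 1 )=- 2658383420/62851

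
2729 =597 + 2132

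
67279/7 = 67279/7  =  9611.29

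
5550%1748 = 306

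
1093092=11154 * 98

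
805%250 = 55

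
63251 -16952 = 46299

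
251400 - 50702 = 200698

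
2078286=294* 7069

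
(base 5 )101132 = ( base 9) 4457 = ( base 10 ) 3292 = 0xCDC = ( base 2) 110011011100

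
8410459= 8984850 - 574391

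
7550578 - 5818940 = 1731638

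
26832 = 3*8944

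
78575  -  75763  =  2812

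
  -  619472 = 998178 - 1617650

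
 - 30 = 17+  - 47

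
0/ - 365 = 0/1 = -  0.00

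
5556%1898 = 1760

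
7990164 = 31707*252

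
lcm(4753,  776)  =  38024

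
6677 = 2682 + 3995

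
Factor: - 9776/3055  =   - 2^4*5^( - 1)= - 16/5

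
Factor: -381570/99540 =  - 23/6 = - 2^(- 1) * 3^ ( - 1)*23^1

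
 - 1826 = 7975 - 9801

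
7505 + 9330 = 16835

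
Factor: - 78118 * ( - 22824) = 1782965232=2^4 * 3^2*139^1*281^1*317^1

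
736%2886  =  736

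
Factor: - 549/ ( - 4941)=3^ ( - 2) = 1/9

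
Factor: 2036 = 2^2*509^1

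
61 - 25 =36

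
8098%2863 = 2372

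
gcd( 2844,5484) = 12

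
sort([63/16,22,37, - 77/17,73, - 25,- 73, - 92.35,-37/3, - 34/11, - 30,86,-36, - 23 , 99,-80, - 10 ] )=[ - 92.35, - 80,-73, -36,-30,-25, - 23, - 37/3,  -  10, - 77/17, - 34/11,63/16,22, 37, 73, 86, 99]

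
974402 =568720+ 405682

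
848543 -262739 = 585804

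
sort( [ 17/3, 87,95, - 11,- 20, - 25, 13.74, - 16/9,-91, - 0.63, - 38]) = [ - 91 , - 38,-25, - 20, - 11, - 16/9, - 0.63,17/3, 13.74, 87, 95 ] 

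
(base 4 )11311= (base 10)373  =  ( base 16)175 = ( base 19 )10C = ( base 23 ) g5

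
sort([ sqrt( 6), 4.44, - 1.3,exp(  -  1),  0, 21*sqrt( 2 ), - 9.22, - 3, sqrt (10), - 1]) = [ - 9.22, - 3, - 1.3,  -  1, 0, exp (-1), sqrt(6), sqrt (10), 4.44, 21*sqrt( 2)] 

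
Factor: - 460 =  - 2^2*5^1*23^1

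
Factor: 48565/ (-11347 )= - 5^1*7^ (- 1 )*11^1*883^1*1621^( -1) 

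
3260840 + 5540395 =8801235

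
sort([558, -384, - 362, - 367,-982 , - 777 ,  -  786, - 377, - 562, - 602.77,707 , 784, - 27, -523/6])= [- 982, - 786, - 777, - 602.77, - 562, -384,-377, - 367,-362, - 523/6 , -27,558,707, 784]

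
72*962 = 69264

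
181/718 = 181/718 = 0.25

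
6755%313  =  182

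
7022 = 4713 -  - 2309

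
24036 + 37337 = 61373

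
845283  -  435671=409612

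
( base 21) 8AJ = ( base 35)32C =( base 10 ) 3757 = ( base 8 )7255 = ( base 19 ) A7E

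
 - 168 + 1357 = 1189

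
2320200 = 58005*40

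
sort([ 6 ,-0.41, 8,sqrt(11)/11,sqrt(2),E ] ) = [ - 0.41, sqrt( 11)/11,sqrt( 2), E,6,8 ] 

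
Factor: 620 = 2^2 * 5^1*31^1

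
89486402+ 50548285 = 140034687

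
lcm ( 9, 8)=72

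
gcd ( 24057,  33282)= 9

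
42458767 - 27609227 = 14849540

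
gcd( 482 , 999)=1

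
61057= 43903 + 17154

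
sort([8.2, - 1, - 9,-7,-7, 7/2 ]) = [ - 9, - 7, - 7 , - 1, 7/2,  8.2 ]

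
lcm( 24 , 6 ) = 24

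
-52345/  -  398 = 131 + 207/398  =  131.52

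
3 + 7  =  10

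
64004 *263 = 16833052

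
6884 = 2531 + 4353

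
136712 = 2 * 68356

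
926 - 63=863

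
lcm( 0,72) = 0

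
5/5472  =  5/5472=0.00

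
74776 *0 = 0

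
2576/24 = 322/3 = 107.33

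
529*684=361836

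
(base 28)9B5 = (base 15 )22B4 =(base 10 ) 7369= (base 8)16311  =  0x1CC9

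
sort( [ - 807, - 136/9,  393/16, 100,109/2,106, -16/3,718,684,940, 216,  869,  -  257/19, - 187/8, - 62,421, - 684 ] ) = [-807, - 684, - 62 , - 187/8, - 136/9,-257/19, - 16/3,393/16,109/2,100,106,216,421, 684,718, 869,940 ] 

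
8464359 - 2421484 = 6042875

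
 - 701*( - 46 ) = 32246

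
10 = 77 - 67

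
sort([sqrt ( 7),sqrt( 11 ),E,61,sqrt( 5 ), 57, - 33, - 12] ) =[ - 33, - 12,sqrt (5 ), sqrt( 7 ), E,sqrt( 11 ),57, 61 ]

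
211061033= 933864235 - 722803202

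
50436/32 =1576+1/8 =1576.12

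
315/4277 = 45/611 =0.07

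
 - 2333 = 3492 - 5825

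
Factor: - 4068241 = -4068241^1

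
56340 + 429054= 485394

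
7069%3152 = 765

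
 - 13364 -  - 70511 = 57147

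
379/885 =379/885 = 0.43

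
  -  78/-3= 26 + 0/1 = 26.00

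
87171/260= 87171/260 = 335.27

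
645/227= 2 + 191/227 = 2.84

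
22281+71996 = 94277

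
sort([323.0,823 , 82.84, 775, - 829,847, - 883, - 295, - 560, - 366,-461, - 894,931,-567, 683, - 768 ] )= [ - 894,-883, - 829,-768,  -  567 ,  -  560, - 461,-366 ,-295, 82.84,323.0, 683,775,  823,847, 931 ] 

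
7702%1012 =618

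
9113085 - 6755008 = 2358077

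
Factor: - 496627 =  - 349^1*1423^1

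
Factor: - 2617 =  - 2617^1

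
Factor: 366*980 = 2^3*3^1*5^1*7^2*61^1 = 358680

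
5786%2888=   10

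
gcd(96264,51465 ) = 3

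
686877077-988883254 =  -  302006177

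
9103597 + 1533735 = 10637332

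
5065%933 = 400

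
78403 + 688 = 79091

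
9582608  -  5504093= 4078515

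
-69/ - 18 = 23/6=3.83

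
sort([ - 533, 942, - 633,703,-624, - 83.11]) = [- 633, - 624,-533, - 83.11 , 703,  942]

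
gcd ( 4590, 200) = 10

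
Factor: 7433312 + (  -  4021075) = 197^1*17321^1 = 3412237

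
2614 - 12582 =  - 9968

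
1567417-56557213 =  - 54989796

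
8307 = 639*13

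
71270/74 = 35635/37 = 963.11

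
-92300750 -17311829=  - 109612579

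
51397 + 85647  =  137044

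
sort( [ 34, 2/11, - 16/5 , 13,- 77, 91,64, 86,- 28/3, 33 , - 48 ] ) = [ - 77 , - 48,-28/3,-16/5,2/11 , 13,33,  34,  64, 86,91 ]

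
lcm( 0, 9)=0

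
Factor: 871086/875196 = 145181/145866 = 2^(  -  1)*3^(-1 )*7^(-1) *23^( - 1 ) * 41^1*151^(-1)*3541^1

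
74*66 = 4884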